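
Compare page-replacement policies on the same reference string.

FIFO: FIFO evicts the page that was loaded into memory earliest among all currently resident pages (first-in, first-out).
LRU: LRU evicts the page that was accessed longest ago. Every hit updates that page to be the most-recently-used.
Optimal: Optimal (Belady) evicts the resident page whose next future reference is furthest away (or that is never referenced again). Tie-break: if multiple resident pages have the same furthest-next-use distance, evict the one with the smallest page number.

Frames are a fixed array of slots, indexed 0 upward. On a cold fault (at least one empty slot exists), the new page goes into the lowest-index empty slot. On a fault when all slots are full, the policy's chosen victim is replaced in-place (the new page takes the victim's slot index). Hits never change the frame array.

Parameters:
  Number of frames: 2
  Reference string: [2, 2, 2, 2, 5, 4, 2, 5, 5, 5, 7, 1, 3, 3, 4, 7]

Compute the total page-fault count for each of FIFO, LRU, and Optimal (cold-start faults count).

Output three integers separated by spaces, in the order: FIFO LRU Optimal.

Answer: 10 10 8

Derivation:
--- FIFO ---
  step 0: ref 2 -> FAULT, frames=[2,-] (faults so far: 1)
  step 1: ref 2 -> HIT, frames=[2,-] (faults so far: 1)
  step 2: ref 2 -> HIT, frames=[2,-] (faults so far: 1)
  step 3: ref 2 -> HIT, frames=[2,-] (faults so far: 1)
  step 4: ref 5 -> FAULT, frames=[2,5] (faults so far: 2)
  step 5: ref 4 -> FAULT, evict 2, frames=[4,5] (faults so far: 3)
  step 6: ref 2 -> FAULT, evict 5, frames=[4,2] (faults so far: 4)
  step 7: ref 5 -> FAULT, evict 4, frames=[5,2] (faults so far: 5)
  step 8: ref 5 -> HIT, frames=[5,2] (faults so far: 5)
  step 9: ref 5 -> HIT, frames=[5,2] (faults so far: 5)
  step 10: ref 7 -> FAULT, evict 2, frames=[5,7] (faults so far: 6)
  step 11: ref 1 -> FAULT, evict 5, frames=[1,7] (faults so far: 7)
  step 12: ref 3 -> FAULT, evict 7, frames=[1,3] (faults so far: 8)
  step 13: ref 3 -> HIT, frames=[1,3] (faults so far: 8)
  step 14: ref 4 -> FAULT, evict 1, frames=[4,3] (faults so far: 9)
  step 15: ref 7 -> FAULT, evict 3, frames=[4,7] (faults so far: 10)
  FIFO total faults: 10
--- LRU ---
  step 0: ref 2 -> FAULT, frames=[2,-] (faults so far: 1)
  step 1: ref 2 -> HIT, frames=[2,-] (faults so far: 1)
  step 2: ref 2 -> HIT, frames=[2,-] (faults so far: 1)
  step 3: ref 2 -> HIT, frames=[2,-] (faults so far: 1)
  step 4: ref 5 -> FAULT, frames=[2,5] (faults so far: 2)
  step 5: ref 4 -> FAULT, evict 2, frames=[4,5] (faults so far: 3)
  step 6: ref 2 -> FAULT, evict 5, frames=[4,2] (faults so far: 4)
  step 7: ref 5 -> FAULT, evict 4, frames=[5,2] (faults so far: 5)
  step 8: ref 5 -> HIT, frames=[5,2] (faults so far: 5)
  step 9: ref 5 -> HIT, frames=[5,2] (faults so far: 5)
  step 10: ref 7 -> FAULT, evict 2, frames=[5,7] (faults so far: 6)
  step 11: ref 1 -> FAULT, evict 5, frames=[1,7] (faults so far: 7)
  step 12: ref 3 -> FAULT, evict 7, frames=[1,3] (faults so far: 8)
  step 13: ref 3 -> HIT, frames=[1,3] (faults so far: 8)
  step 14: ref 4 -> FAULT, evict 1, frames=[4,3] (faults so far: 9)
  step 15: ref 7 -> FAULT, evict 3, frames=[4,7] (faults so far: 10)
  LRU total faults: 10
--- Optimal ---
  step 0: ref 2 -> FAULT, frames=[2,-] (faults so far: 1)
  step 1: ref 2 -> HIT, frames=[2,-] (faults so far: 1)
  step 2: ref 2 -> HIT, frames=[2,-] (faults so far: 1)
  step 3: ref 2 -> HIT, frames=[2,-] (faults so far: 1)
  step 4: ref 5 -> FAULT, frames=[2,5] (faults so far: 2)
  step 5: ref 4 -> FAULT, evict 5, frames=[2,4] (faults so far: 3)
  step 6: ref 2 -> HIT, frames=[2,4] (faults so far: 3)
  step 7: ref 5 -> FAULT, evict 2, frames=[5,4] (faults so far: 4)
  step 8: ref 5 -> HIT, frames=[5,4] (faults so far: 4)
  step 9: ref 5 -> HIT, frames=[5,4] (faults so far: 4)
  step 10: ref 7 -> FAULT, evict 5, frames=[7,4] (faults so far: 5)
  step 11: ref 1 -> FAULT, evict 7, frames=[1,4] (faults so far: 6)
  step 12: ref 3 -> FAULT, evict 1, frames=[3,4] (faults so far: 7)
  step 13: ref 3 -> HIT, frames=[3,4] (faults so far: 7)
  step 14: ref 4 -> HIT, frames=[3,4] (faults so far: 7)
  step 15: ref 7 -> FAULT, evict 3, frames=[7,4] (faults so far: 8)
  Optimal total faults: 8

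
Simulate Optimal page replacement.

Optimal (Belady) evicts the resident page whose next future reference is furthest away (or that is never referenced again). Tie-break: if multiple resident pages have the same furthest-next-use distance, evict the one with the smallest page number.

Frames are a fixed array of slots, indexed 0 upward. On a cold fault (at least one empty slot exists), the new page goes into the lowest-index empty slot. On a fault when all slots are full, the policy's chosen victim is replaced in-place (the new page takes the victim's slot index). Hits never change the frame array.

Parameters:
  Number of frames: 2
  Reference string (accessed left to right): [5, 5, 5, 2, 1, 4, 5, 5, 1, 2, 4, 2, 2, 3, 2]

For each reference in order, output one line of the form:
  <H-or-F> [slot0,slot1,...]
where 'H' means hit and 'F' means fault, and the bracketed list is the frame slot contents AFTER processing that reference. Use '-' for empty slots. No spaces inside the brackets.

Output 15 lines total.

F [5,-]
H [5,-]
H [5,-]
F [5,2]
F [5,1]
F [5,4]
H [5,4]
H [5,4]
F [1,4]
F [2,4]
H [2,4]
H [2,4]
H [2,4]
F [2,3]
H [2,3]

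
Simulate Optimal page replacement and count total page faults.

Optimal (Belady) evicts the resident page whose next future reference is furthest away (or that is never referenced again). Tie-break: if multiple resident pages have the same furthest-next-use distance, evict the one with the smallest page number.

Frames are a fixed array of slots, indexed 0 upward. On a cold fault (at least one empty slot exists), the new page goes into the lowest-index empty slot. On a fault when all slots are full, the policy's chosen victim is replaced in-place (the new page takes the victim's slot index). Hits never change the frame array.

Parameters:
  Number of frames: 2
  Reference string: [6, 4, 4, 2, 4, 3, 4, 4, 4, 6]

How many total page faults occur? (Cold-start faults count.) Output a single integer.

Answer: 5

Derivation:
Step 0: ref 6 → FAULT, frames=[6,-]
Step 1: ref 4 → FAULT, frames=[6,4]
Step 2: ref 4 → HIT, frames=[6,4]
Step 3: ref 2 → FAULT (evict 6), frames=[2,4]
Step 4: ref 4 → HIT, frames=[2,4]
Step 5: ref 3 → FAULT (evict 2), frames=[3,4]
Step 6: ref 4 → HIT, frames=[3,4]
Step 7: ref 4 → HIT, frames=[3,4]
Step 8: ref 4 → HIT, frames=[3,4]
Step 9: ref 6 → FAULT (evict 3), frames=[6,4]
Total faults: 5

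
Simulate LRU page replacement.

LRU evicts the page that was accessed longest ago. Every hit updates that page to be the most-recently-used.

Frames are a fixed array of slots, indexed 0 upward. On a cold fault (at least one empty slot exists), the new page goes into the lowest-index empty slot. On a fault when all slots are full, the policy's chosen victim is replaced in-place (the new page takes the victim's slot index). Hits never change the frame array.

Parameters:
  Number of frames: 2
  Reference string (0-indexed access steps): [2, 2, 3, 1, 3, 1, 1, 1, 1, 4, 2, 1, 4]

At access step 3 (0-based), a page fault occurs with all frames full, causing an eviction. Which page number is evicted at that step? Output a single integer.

Answer: 2

Derivation:
Step 0: ref 2 -> FAULT, frames=[2,-]
Step 1: ref 2 -> HIT, frames=[2,-]
Step 2: ref 3 -> FAULT, frames=[2,3]
Step 3: ref 1 -> FAULT, evict 2, frames=[1,3]
At step 3: evicted page 2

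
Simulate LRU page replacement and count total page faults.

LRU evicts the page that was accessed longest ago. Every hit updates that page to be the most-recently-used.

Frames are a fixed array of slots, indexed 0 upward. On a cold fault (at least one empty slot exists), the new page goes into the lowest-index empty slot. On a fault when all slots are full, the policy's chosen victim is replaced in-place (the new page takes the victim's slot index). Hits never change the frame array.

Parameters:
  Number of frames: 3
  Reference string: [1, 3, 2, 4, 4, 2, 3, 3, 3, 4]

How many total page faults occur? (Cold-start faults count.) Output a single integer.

Step 0: ref 1 → FAULT, frames=[1,-,-]
Step 1: ref 3 → FAULT, frames=[1,3,-]
Step 2: ref 2 → FAULT, frames=[1,3,2]
Step 3: ref 4 → FAULT (evict 1), frames=[4,3,2]
Step 4: ref 4 → HIT, frames=[4,3,2]
Step 5: ref 2 → HIT, frames=[4,3,2]
Step 6: ref 3 → HIT, frames=[4,3,2]
Step 7: ref 3 → HIT, frames=[4,3,2]
Step 8: ref 3 → HIT, frames=[4,3,2]
Step 9: ref 4 → HIT, frames=[4,3,2]
Total faults: 4

Answer: 4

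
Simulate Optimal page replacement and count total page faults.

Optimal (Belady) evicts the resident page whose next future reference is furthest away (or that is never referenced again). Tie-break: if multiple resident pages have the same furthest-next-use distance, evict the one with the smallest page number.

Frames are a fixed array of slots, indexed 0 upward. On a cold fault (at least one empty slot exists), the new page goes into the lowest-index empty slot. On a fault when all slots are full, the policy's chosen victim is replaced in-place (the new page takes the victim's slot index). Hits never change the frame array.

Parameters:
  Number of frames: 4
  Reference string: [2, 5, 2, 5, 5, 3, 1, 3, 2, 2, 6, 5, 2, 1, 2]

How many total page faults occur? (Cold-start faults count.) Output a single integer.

Answer: 5

Derivation:
Step 0: ref 2 → FAULT, frames=[2,-,-,-]
Step 1: ref 5 → FAULT, frames=[2,5,-,-]
Step 2: ref 2 → HIT, frames=[2,5,-,-]
Step 3: ref 5 → HIT, frames=[2,5,-,-]
Step 4: ref 5 → HIT, frames=[2,5,-,-]
Step 5: ref 3 → FAULT, frames=[2,5,3,-]
Step 6: ref 1 → FAULT, frames=[2,5,3,1]
Step 7: ref 3 → HIT, frames=[2,5,3,1]
Step 8: ref 2 → HIT, frames=[2,5,3,1]
Step 9: ref 2 → HIT, frames=[2,5,3,1]
Step 10: ref 6 → FAULT (evict 3), frames=[2,5,6,1]
Step 11: ref 5 → HIT, frames=[2,5,6,1]
Step 12: ref 2 → HIT, frames=[2,5,6,1]
Step 13: ref 1 → HIT, frames=[2,5,6,1]
Step 14: ref 2 → HIT, frames=[2,5,6,1]
Total faults: 5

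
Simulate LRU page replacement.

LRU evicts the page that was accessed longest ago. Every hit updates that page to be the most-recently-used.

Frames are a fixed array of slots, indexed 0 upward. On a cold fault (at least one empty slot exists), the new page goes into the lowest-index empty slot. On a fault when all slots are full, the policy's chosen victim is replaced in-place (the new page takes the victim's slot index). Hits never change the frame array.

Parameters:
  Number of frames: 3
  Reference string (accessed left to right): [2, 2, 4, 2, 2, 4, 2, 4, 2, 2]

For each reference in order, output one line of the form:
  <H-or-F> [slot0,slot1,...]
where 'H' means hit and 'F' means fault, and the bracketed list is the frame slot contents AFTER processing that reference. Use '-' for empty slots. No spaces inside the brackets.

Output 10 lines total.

F [2,-,-]
H [2,-,-]
F [2,4,-]
H [2,4,-]
H [2,4,-]
H [2,4,-]
H [2,4,-]
H [2,4,-]
H [2,4,-]
H [2,4,-]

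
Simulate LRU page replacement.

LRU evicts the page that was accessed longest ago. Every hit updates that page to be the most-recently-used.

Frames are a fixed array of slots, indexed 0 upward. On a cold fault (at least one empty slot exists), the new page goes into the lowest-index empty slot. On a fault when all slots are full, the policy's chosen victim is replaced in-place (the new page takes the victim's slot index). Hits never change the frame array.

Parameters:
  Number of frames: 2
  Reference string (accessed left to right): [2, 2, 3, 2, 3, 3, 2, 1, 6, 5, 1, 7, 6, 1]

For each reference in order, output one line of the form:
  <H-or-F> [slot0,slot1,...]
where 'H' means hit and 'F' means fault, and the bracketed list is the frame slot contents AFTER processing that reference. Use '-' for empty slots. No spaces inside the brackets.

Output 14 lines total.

F [2,-]
H [2,-]
F [2,3]
H [2,3]
H [2,3]
H [2,3]
H [2,3]
F [2,1]
F [6,1]
F [6,5]
F [1,5]
F [1,7]
F [6,7]
F [6,1]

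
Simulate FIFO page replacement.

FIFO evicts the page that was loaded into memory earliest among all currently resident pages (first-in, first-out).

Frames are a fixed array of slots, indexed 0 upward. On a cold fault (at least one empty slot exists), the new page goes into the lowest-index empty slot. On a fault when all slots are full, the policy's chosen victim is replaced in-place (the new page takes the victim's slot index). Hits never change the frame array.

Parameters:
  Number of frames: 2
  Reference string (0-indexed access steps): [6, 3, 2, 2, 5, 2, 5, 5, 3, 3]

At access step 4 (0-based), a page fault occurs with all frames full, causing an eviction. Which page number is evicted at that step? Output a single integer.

Step 0: ref 6 -> FAULT, frames=[6,-]
Step 1: ref 3 -> FAULT, frames=[6,3]
Step 2: ref 2 -> FAULT, evict 6, frames=[2,3]
Step 3: ref 2 -> HIT, frames=[2,3]
Step 4: ref 5 -> FAULT, evict 3, frames=[2,5]
At step 4: evicted page 3

Answer: 3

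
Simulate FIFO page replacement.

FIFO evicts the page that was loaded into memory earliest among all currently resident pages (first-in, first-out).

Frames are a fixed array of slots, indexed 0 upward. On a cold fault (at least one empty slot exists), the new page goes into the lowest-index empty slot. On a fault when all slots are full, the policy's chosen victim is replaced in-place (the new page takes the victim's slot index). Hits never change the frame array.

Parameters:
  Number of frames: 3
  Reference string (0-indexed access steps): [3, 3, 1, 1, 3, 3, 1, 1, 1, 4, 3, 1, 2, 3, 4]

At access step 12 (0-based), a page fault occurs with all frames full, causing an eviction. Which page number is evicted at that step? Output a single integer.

Step 0: ref 3 -> FAULT, frames=[3,-,-]
Step 1: ref 3 -> HIT, frames=[3,-,-]
Step 2: ref 1 -> FAULT, frames=[3,1,-]
Step 3: ref 1 -> HIT, frames=[3,1,-]
Step 4: ref 3 -> HIT, frames=[3,1,-]
Step 5: ref 3 -> HIT, frames=[3,1,-]
Step 6: ref 1 -> HIT, frames=[3,1,-]
Step 7: ref 1 -> HIT, frames=[3,1,-]
Step 8: ref 1 -> HIT, frames=[3,1,-]
Step 9: ref 4 -> FAULT, frames=[3,1,4]
Step 10: ref 3 -> HIT, frames=[3,1,4]
Step 11: ref 1 -> HIT, frames=[3,1,4]
Step 12: ref 2 -> FAULT, evict 3, frames=[2,1,4]
At step 12: evicted page 3

Answer: 3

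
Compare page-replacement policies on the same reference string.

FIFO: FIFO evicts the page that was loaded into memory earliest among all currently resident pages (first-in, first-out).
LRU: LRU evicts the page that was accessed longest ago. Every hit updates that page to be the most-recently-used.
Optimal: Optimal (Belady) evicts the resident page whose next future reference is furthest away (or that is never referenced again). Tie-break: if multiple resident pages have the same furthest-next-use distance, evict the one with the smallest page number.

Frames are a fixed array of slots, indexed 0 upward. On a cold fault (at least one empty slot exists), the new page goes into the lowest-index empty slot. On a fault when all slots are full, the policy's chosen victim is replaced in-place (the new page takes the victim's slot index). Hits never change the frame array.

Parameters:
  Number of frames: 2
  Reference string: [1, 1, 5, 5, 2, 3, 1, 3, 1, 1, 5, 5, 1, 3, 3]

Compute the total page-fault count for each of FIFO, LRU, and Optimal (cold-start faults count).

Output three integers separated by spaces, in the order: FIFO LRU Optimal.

Answer: 7 7 6

Derivation:
--- FIFO ---
  step 0: ref 1 -> FAULT, frames=[1,-] (faults so far: 1)
  step 1: ref 1 -> HIT, frames=[1,-] (faults so far: 1)
  step 2: ref 5 -> FAULT, frames=[1,5] (faults so far: 2)
  step 3: ref 5 -> HIT, frames=[1,5] (faults so far: 2)
  step 4: ref 2 -> FAULT, evict 1, frames=[2,5] (faults so far: 3)
  step 5: ref 3 -> FAULT, evict 5, frames=[2,3] (faults so far: 4)
  step 6: ref 1 -> FAULT, evict 2, frames=[1,3] (faults so far: 5)
  step 7: ref 3 -> HIT, frames=[1,3] (faults so far: 5)
  step 8: ref 1 -> HIT, frames=[1,3] (faults so far: 5)
  step 9: ref 1 -> HIT, frames=[1,3] (faults so far: 5)
  step 10: ref 5 -> FAULT, evict 3, frames=[1,5] (faults so far: 6)
  step 11: ref 5 -> HIT, frames=[1,5] (faults so far: 6)
  step 12: ref 1 -> HIT, frames=[1,5] (faults so far: 6)
  step 13: ref 3 -> FAULT, evict 1, frames=[3,5] (faults so far: 7)
  step 14: ref 3 -> HIT, frames=[3,5] (faults so far: 7)
  FIFO total faults: 7
--- LRU ---
  step 0: ref 1 -> FAULT, frames=[1,-] (faults so far: 1)
  step 1: ref 1 -> HIT, frames=[1,-] (faults so far: 1)
  step 2: ref 5 -> FAULT, frames=[1,5] (faults so far: 2)
  step 3: ref 5 -> HIT, frames=[1,5] (faults so far: 2)
  step 4: ref 2 -> FAULT, evict 1, frames=[2,5] (faults so far: 3)
  step 5: ref 3 -> FAULT, evict 5, frames=[2,3] (faults so far: 4)
  step 6: ref 1 -> FAULT, evict 2, frames=[1,3] (faults so far: 5)
  step 7: ref 3 -> HIT, frames=[1,3] (faults so far: 5)
  step 8: ref 1 -> HIT, frames=[1,3] (faults so far: 5)
  step 9: ref 1 -> HIT, frames=[1,3] (faults so far: 5)
  step 10: ref 5 -> FAULT, evict 3, frames=[1,5] (faults so far: 6)
  step 11: ref 5 -> HIT, frames=[1,5] (faults so far: 6)
  step 12: ref 1 -> HIT, frames=[1,5] (faults so far: 6)
  step 13: ref 3 -> FAULT, evict 5, frames=[1,3] (faults so far: 7)
  step 14: ref 3 -> HIT, frames=[1,3] (faults so far: 7)
  LRU total faults: 7
--- Optimal ---
  step 0: ref 1 -> FAULT, frames=[1,-] (faults so far: 1)
  step 1: ref 1 -> HIT, frames=[1,-] (faults so far: 1)
  step 2: ref 5 -> FAULT, frames=[1,5] (faults so far: 2)
  step 3: ref 5 -> HIT, frames=[1,5] (faults so far: 2)
  step 4: ref 2 -> FAULT, evict 5, frames=[1,2] (faults so far: 3)
  step 5: ref 3 -> FAULT, evict 2, frames=[1,3] (faults so far: 4)
  step 6: ref 1 -> HIT, frames=[1,3] (faults so far: 4)
  step 7: ref 3 -> HIT, frames=[1,3] (faults so far: 4)
  step 8: ref 1 -> HIT, frames=[1,3] (faults so far: 4)
  step 9: ref 1 -> HIT, frames=[1,3] (faults so far: 4)
  step 10: ref 5 -> FAULT, evict 3, frames=[1,5] (faults so far: 5)
  step 11: ref 5 -> HIT, frames=[1,5] (faults so far: 5)
  step 12: ref 1 -> HIT, frames=[1,5] (faults so far: 5)
  step 13: ref 3 -> FAULT, evict 1, frames=[3,5] (faults so far: 6)
  step 14: ref 3 -> HIT, frames=[3,5] (faults so far: 6)
  Optimal total faults: 6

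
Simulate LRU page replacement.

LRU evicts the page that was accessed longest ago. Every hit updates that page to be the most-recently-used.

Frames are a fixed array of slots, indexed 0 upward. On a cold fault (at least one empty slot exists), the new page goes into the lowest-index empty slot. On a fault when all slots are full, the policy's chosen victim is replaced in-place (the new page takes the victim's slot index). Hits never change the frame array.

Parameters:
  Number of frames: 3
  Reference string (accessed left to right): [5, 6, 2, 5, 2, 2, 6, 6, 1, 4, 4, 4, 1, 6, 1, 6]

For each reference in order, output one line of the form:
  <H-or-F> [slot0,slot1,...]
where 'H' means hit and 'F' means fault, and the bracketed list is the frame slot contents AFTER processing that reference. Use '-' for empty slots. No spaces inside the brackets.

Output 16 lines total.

F [5,-,-]
F [5,6,-]
F [5,6,2]
H [5,6,2]
H [5,6,2]
H [5,6,2]
H [5,6,2]
H [5,6,2]
F [1,6,2]
F [1,6,4]
H [1,6,4]
H [1,6,4]
H [1,6,4]
H [1,6,4]
H [1,6,4]
H [1,6,4]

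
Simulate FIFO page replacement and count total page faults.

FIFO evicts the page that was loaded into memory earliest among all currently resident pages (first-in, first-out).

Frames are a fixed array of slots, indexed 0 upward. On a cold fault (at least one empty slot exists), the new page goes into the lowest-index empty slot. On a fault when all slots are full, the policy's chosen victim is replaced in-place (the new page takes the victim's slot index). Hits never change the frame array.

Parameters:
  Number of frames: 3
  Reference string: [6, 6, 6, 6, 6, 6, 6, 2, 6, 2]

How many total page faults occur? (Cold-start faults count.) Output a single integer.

Step 0: ref 6 → FAULT, frames=[6,-,-]
Step 1: ref 6 → HIT, frames=[6,-,-]
Step 2: ref 6 → HIT, frames=[6,-,-]
Step 3: ref 6 → HIT, frames=[6,-,-]
Step 4: ref 6 → HIT, frames=[6,-,-]
Step 5: ref 6 → HIT, frames=[6,-,-]
Step 6: ref 6 → HIT, frames=[6,-,-]
Step 7: ref 2 → FAULT, frames=[6,2,-]
Step 8: ref 6 → HIT, frames=[6,2,-]
Step 9: ref 2 → HIT, frames=[6,2,-]
Total faults: 2

Answer: 2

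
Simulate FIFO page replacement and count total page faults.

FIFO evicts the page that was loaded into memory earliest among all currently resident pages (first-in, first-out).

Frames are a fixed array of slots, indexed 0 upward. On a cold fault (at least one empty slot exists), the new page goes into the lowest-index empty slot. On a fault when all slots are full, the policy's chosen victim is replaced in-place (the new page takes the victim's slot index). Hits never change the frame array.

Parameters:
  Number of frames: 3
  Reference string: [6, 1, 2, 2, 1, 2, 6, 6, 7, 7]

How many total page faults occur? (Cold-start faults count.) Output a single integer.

Step 0: ref 6 → FAULT, frames=[6,-,-]
Step 1: ref 1 → FAULT, frames=[6,1,-]
Step 2: ref 2 → FAULT, frames=[6,1,2]
Step 3: ref 2 → HIT, frames=[6,1,2]
Step 4: ref 1 → HIT, frames=[6,1,2]
Step 5: ref 2 → HIT, frames=[6,1,2]
Step 6: ref 6 → HIT, frames=[6,1,2]
Step 7: ref 6 → HIT, frames=[6,1,2]
Step 8: ref 7 → FAULT (evict 6), frames=[7,1,2]
Step 9: ref 7 → HIT, frames=[7,1,2]
Total faults: 4

Answer: 4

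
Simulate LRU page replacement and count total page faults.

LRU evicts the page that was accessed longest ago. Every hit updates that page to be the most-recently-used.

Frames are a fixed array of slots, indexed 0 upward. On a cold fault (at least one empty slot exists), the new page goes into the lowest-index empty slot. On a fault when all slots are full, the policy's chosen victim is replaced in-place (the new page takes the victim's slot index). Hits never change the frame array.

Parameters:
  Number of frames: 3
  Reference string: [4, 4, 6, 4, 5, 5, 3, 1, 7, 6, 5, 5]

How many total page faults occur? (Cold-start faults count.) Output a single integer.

Answer: 8

Derivation:
Step 0: ref 4 → FAULT, frames=[4,-,-]
Step 1: ref 4 → HIT, frames=[4,-,-]
Step 2: ref 6 → FAULT, frames=[4,6,-]
Step 3: ref 4 → HIT, frames=[4,6,-]
Step 4: ref 5 → FAULT, frames=[4,6,5]
Step 5: ref 5 → HIT, frames=[4,6,5]
Step 6: ref 3 → FAULT (evict 6), frames=[4,3,5]
Step 7: ref 1 → FAULT (evict 4), frames=[1,3,5]
Step 8: ref 7 → FAULT (evict 5), frames=[1,3,7]
Step 9: ref 6 → FAULT (evict 3), frames=[1,6,7]
Step 10: ref 5 → FAULT (evict 1), frames=[5,6,7]
Step 11: ref 5 → HIT, frames=[5,6,7]
Total faults: 8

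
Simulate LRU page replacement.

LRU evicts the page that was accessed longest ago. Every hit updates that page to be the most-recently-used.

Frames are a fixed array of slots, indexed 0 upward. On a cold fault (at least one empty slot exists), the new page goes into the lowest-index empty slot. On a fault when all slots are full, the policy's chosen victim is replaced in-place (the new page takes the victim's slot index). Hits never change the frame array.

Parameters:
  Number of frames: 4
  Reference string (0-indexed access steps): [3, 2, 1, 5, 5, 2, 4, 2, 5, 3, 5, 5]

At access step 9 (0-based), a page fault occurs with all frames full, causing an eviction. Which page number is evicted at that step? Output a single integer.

Step 0: ref 3 -> FAULT, frames=[3,-,-,-]
Step 1: ref 2 -> FAULT, frames=[3,2,-,-]
Step 2: ref 1 -> FAULT, frames=[3,2,1,-]
Step 3: ref 5 -> FAULT, frames=[3,2,1,5]
Step 4: ref 5 -> HIT, frames=[3,2,1,5]
Step 5: ref 2 -> HIT, frames=[3,2,1,5]
Step 6: ref 4 -> FAULT, evict 3, frames=[4,2,1,5]
Step 7: ref 2 -> HIT, frames=[4,2,1,5]
Step 8: ref 5 -> HIT, frames=[4,2,1,5]
Step 9: ref 3 -> FAULT, evict 1, frames=[4,2,3,5]
At step 9: evicted page 1

Answer: 1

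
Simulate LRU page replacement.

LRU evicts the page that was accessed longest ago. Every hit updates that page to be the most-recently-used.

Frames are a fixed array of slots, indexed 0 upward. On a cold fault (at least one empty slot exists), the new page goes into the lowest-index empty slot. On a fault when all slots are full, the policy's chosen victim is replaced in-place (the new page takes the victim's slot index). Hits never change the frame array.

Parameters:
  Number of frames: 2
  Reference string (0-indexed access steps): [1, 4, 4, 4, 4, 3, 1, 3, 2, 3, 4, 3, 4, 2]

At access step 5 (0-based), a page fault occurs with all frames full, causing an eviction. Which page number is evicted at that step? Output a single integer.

Answer: 1

Derivation:
Step 0: ref 1 -> FAULT, frames=[1,-]
Step 1: ref 4 -> FAULT, frames=[1,4]
Step 2: ref 4 -> HIT, frames=[1,4]
Step 3: ref 4 -> HIT, frames=[1,4]
Step 4: ref 4 -> HIT, frames=[1,4]
Step 5: ref 3 -> FAULT, evict 1, frames=[3,4]
At step 5: evicted page 1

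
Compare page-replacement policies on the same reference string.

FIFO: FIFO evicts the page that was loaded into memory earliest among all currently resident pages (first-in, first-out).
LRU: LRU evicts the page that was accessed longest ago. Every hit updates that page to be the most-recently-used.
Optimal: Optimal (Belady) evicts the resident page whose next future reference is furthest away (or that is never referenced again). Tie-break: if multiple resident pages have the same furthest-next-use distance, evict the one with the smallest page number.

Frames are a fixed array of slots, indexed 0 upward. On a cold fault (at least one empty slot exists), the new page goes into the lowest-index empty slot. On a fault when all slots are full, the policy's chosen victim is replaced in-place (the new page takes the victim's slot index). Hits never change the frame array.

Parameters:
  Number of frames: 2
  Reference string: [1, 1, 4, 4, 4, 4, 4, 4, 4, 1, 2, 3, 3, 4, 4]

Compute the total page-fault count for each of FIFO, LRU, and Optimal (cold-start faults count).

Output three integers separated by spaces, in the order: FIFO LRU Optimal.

Answer: 5 5 4

Derivation:
--- FIFO ---
  step 0: ref 1 -> FAULT, frames=[1,-] (faults so far: 1)
  step 1: ref 1 -> HIT, frames=[1,-] (faults so far: 1)
  step 2: ref 4 -> FAULT, frames=[1,4] (faults so far: 2)
  step 3: ref 4 -> HIT, frames=[1,4] (faults so far: 2)
  step 4: ref 4 -> HIT, frames=[1,4] (faults so far: 2)
  step 5: ref 4 -> HIT, frames=[1,4] (faults so far: 2)
  step 6: ref 4 -> HIT, frames=[1,4] (faults so far: 2)
  step 7: ref 4 -> HIT, frames=[1,4] (faults so far: 2)
  step 8: ref 4 -> HIT, frames=[1,4] (faults so far: 2)
  step 9: ref 1 -> HIT, frames=[1,4] (faults so far: 2)
  step 10: ref 2 -> FAULT, evict 1, frames=[2,4] (faults so far: 3)
  step 11: ref 3 -> FAULT, evict 4, frames=[2,3] (faults so far: 4)
  step 12: ref 3 -> HIT, frames=[2,3] (faults so far: 4)
  step 13: ref 4 -> FAULT, evict 2, frames=[4,3] (faults so far: 5)
  step 14: ref 4 -> HIT, frames=[4,3] (faults so far: 5)
  FIFO total faults: 5
--- LRU ---
  step 0: ref 1 -> FAULT, frames=[1,-] (faults so far: 1)
  step 1: ref 1 -> HIT, frames=[1,-] (faults so far: 1)
  step 2: ref 4 -> FAULT, frames=[1,4] (faults so far: 2)
  step 3: ref 4 -> HIT, frames=[1,4] (faults so far: 2)
  step 4: ref 4 -> HIT, frames=[1,4] (faults so far: 2)
  step 5: ref 4 -> HIT, frames=[1,4] (faults so far: 2)
  step 6: ref 4 -> HIT, frames=[1,4] (faults so far: 2)
  step 7: ref 4 -> HIT, frames=[1,4] (faults so far: 2)
  step 8: ref 4 -> HIT, frames=[1,4] (faults so far: 2)
  step 9: ref 1 -> HIT, frames=[1,4] (faults so far: 2)
  step 10: ref 2 -> FAULT, evict 4, frames=[1,2] (faults so far: 3)
  step 11: ref 3 -> FAULT, evict 1, frames=[3,2] (faults so far: 4)
  step 12: ref 3 -> HIT, frames=[3,2] (faults so far: 4)
  step 13: ref 4 -> FAULT, evict 2, frames=[3,4] (faults so far: 5)
  step 14: ref 4 -> HIT, frames=[3,4] (faults so far: 5)
  LRU total faults: 5
--- Optimal ---
  step 0: ref 1 -> FAULT, frames=[1,-] (faults so far: 1)
  step 1: ref 1 -> HIT, frames=[1,-] (faults so far: 1)
  step 2: ref 4 -> FAULT, frames=[1,4] (faults so far: 2)
  step 3: ref 4 -> HIT, frames=[1,4] (faults so far: 2)
  step 4: ref 4 -> HIT, frames=[1,4] (faults so far: 2)
  step 5: ref 4 -> HIT, frames=[1,4] (faults so far: 2)
  step 6: ref 4 -> HIT, frames=[1,4] (faults so far: 2)
  step 7: ref 4 -> HIT, frames=[1,4] (faults so far: 2)
  step 8: ref 4 -> HIT, frames=[1,4] (faults so far: 2)
  step 9: ref 1 -> HIT, frames=[1,4] (faults so far: 2)
  step 10: ref 2 -> FAULT, evict 1, frames=[2,4] (faults so far: 3)
  step 11: ref 3 -> FAULT, evict 2, frames=[3,4] (faults so far: 4)
  step 12: ref 3 -> HIT, frames=[3,4] (faults so far: 4)
  step 13: ref 4 -> HIT, frames=[3,4] (faults so far: 4)
  step 14: ref 4 -> HIT, frames=[3,4] (faults so far: 4)
  Optimal total faults: 4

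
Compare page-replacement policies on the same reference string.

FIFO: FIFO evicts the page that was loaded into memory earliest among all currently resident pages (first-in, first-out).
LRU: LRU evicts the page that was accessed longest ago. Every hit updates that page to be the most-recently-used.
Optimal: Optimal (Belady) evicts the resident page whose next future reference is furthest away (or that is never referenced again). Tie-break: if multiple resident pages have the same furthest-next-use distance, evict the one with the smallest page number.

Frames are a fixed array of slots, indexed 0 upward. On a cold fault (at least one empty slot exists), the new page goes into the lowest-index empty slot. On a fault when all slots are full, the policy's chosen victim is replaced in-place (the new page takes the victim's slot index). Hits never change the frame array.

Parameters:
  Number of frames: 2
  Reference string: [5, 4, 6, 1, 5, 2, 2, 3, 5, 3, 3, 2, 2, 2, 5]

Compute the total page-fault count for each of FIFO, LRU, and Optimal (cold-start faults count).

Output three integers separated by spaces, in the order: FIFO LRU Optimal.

--- FIFO ---
  step 0: ref 5 -> FAULT, frames=[5,-] (faults so far: 1)
  step 1: ref 4 -> FAULT, frames=[5,4] (faults so far: 2)
  step 2: ref 6 -> FAULT, evict 5, frames=[6,4] (faults so far: 3)
  step 3: ref 1 -> FAULT, evict 4, frames=[6,1] (faults so far: 4)
  step 4: ref 5 -> FAULT, evict 6, frames=[5,1] (faults so far: 5)
  step 5: ref 2 -> FAULT, evict 1, frames=[5,2] (faults so far: 6)
  step 6: ref 2 -> HIT, frames=[5,2] (faults so far: 6)
  step 7: ref 3 -> FAULT, evict 5, frames=[3,2] (faults so far: 7)
  step 8: ref 5 -> FAULT, evict 2, frames=[3,5] (faults so far: 8)
  step 9: ref 3 -> HIT, frames=[3,5] (faults so far: 8)
  step 10: ref 3 -> HIT, frames=[3,5] (faults so far: 8)
  step 11: ref 2 -> FAULT, evict 3, frames=[2,5] (faults so far: 9)
  step 12: ref 2 -> HIT, frames=[2,5] (faults so far: 9)
  step 13: ref 2 -> HIT, frames=[2,5] (faults so far: 9)
  step 14: ref 5 -> HIT, frames=[2,5] (faults so far: 9)
  FIFO total faults: 9
--- LRU ---
  step 0: ref 5 -> FAULT, frames=[5,-] (faults so far: 1)
  step 1: ref 4 -> FAULT, frames=[5,4] (faults so far: 2)
  step 2: ref 6 -> FAULT, evict 5, frames=[6,4] (faults so far: 3)
  step 3: ref 1 -> FAULT, evict 4, frames=[6,1] (faults so far: 4)
  step 4: ref 5 -> FAULT, evict 6, frames=[5,1] (faults so far: 5)
  step 5: ref 2 -> FAULT, evict 1, frames=[5,2] (faults so far: 6)
  step 6: ref 2 -> HIT, frames=[5,2] (faults so far: 6)
  step 7: ref 3 -> FAULT, evict 5, frames=[3,2] (faults so far: 7)
  step 8: ref 5 -> FAULT, evict 2, frames=[3,5] (faults so far: 8)
  step 9: ref 3 -> HIT, frames=[3,5] (faults so far: 8)
  step 10: ref 3 -> HIT, frames=[3,5] (faults so far: 8)
  step 11: ref 2 -> FAULT, evict 5, frames=[3,2] (faults so far: 9)
  step 12: ref 2 -> HIT, frames=[3,2] (faults so far: 9)
  step 13: ref 2 -> HIT, frames=[3,2] (faults so far: 9)
  step 14: ref 5 -> FAULT, evict 3, frames=[5,2] (faults so far: 10)
  LRU total faults: 10
--- Optimal ---
  step 0: ref 5 -> FAULT, frames=[5,-] (faults so far: 1)
  step 1: ref 4 -> FAULT, frames=[5,4] (faults so far: 2)
  step 2: ref 6 -> FAULT, evict 4, frames=[5,6] (faults so far: 3)
  step 3: ref 1 -> FAULT, evict 6, frames=[5,1] (faults so far: 4)
  step 4: ref 5 -> HIT, frames=[5,1] (faults so far: 4)
  step 5: ref 2 -> FAULT, evict 1, frames=[5,2] (faults so far: 5)
  step 6: ref 2 -> HIT, frames=[5,2] (faults so far: 5)
  step 7: ref 3 -> FAULT, evict 2, frames=[5,3] (faults so far: 6)
  step 8: ref 5 -> HIT, frames=[5,3] (faults so far: 6)
  step 9: ref 3 -> HIT, frames=[5,3] (faults so far: 6)
  step 10: ref 3 -> HIT, frames=[5,3] (faults so far: 6)
  step 11: ref 2 -> FAULT, evict 3, frames=[5,2] (faults so far: 7)
  step 12: ref 2 -> HIT, frames=[5,2] (faults so far: 7)
  step 13: ref 2 -> HIT, frames=[5,2] (faults so far: 7)
  step 14: ref 5 -> HIT, frames=[5,2] (faults so far: 7)
  Optimal total faults: 7

Answer: 9 10 7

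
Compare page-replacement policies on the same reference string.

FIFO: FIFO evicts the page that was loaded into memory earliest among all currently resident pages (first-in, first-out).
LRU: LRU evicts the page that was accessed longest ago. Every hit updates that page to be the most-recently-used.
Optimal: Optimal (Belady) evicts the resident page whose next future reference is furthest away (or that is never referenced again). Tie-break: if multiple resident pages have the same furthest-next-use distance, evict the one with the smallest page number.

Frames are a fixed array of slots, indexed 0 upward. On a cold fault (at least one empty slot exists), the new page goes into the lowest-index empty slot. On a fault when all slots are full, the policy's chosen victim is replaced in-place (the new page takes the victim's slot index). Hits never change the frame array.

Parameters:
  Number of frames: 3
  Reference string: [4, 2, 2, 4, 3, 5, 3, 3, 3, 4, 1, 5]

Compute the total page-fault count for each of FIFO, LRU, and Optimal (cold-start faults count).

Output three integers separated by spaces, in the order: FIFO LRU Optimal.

--- FIFO ---
  step 0: ref 4 -> FAULT, frames=[4,-,-] (faults so far: 1)
  step 1: ref 2 -> FAULT, frames=[4,2,-] (faults so far: 2)
  step 2: ref 2 -> HIT, frames=[4,2,-] (faults so far: 2)
  step 3: ref 4 -> HIT, frames=[4,2,-] (faults so far: 2)
  step 4: ref 3 -> FAULT, frames=[4,2,3] (faults so far: 3)
  step 5: ref 5 -> FAULT, evict 4, frames=[5,2,3] (faults so far: 4)
  step 6: ref 3 -> HIT, frames=[5,2,3] (faults so far: 4)
  step 7: ref 3 -> HIT, frames=[5,2,3] (faults so far: 4)
  step 8: ref 3 -> HIT, frames=[5,2,3] (faults so far: 4)
  step 9: ref 4 -> FAULT, evict 2, frames=[5,4,3] (faults so far: 5)
  step 10: ref 1 -> FAULT, evict 3, frames=[5,4,1] (faults so far: 6)
  step 11: ref 5 -> HIT, frames=[5,4,1] (faults so far: 6)
  FIFO total faults: 6
--- LRU ---
  step 0: ref 4 -> FAULT, frames=[4,-,-] (faults so far: 1)
  step 1: ref 2 -> FAULT, frames=[4,2,-] (faults so far: 2)
  step 2: ref 2 -> HIT, frames=[4,2,-] (faults so far: 2)
  step 3: ref 4 -> HIT, frames=[4,2,-] (faults so far: 2)
  step 4: ref 3 -> FAULT, frames=[4,2,3] (faults so far: 3)
  step 5: ref 5 -> FAULT, evict 2, frames=[4,5,3] (faults so far: 4)
  step 6: ref 3 -> HIT, frames=[4,5,3] (faults so far: 4)
  step 7: ref 3 -> HIT, frames=[4,5,3] (faults so far: 4)
  step 8: ref 3 -> HIT, frames=[4,5,3] (faults so far: 4)
  step 9: ref 4 -> HIT, frames=[4,5,3] (faults so far: 4)
  step 10: ref 1 -> FAULT, evict 5, frames=[4,1,3] (faults so far: 5)
  step 11: ref 5 -> FAULT, evict 3, frames=[4,1,5] (faults so far: 6)
  LRU total faults: 6
--- Optimal ---
  step 0: ref 4 -> FAULT, frames=[4,-,-] (faults so far: 1)
  step 1: ref 2 -> FAULT, frames=[4,2,-] (faults so far: 2)
  step 2: ref 2 -> HIT, frames=[4,2,-] (faults so far: 2)
  step 3: ref 4 -> HIT, frames=[4,2,-] (faults so far: 2)
  step 4: ref 3 -> FAULT, frames=[4,2,3] (faults so far: 3)
  step 5: ref 5 -> FAULT, evict 2, frames=[4,5,3] (faults so far: 4)
  step 6: ref 3 -> HIT, frames=[4,5,3] (faults so far: 4)
  step 7: ref 3 -> HIT, frames=[4,5,3] (faults so far: 4)
  step 8: ref 3 -> HIT, frames=[4,5,3] (faults so far: 4)
  step 9: ref 4 -> HIT, frames=[4,5,3] (faults so far: 4)
  step 10: ref 1 -> FAULT, evict 3, frames=[4,5,1] (faults so far: 5)
  step 11: ref 5 -> HIT, frames=[4,5,1] (faults so far: 5)
  Optimal total faults: 5

Answer: 6 6 5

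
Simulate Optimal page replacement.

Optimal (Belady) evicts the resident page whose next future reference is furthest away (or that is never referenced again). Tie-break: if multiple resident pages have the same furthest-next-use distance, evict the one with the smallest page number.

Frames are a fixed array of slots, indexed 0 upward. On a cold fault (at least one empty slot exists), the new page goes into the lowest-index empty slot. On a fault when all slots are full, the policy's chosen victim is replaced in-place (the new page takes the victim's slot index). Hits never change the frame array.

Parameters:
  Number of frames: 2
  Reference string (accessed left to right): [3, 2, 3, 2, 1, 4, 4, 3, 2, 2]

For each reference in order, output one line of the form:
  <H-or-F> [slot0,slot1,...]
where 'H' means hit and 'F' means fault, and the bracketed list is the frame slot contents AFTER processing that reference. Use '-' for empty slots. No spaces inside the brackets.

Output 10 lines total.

F [3,-]
F [3,2]
H [3,2]
H [3,2]
F [3,1]
F [3,4]
H [3,4]
H [3,4]
F [2,4]
H [2,4]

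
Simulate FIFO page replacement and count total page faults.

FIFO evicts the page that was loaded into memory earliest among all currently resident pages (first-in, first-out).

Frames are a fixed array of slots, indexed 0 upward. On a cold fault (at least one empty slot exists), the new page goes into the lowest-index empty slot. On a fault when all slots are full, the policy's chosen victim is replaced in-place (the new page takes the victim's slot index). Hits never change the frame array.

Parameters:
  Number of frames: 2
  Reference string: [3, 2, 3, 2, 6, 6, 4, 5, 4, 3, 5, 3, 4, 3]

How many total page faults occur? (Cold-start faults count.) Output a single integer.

Answer: 7

Derivation:
Step 0: ref 3 → FAULT, frames=[3,-]
Step 1: ref 2 → FAULT, frames=[3,2]
Step 2: ref 3 → HIT, frames=[3,2]
Step 3: ref 2 → HIT, frames=[3,2]
Step 4: ref 6 → FAULT (evict 3), frames=[6,2]
Step 5: ref 6 → HIT, frames=[6,2]
Step 6: ref 4 → FAULT (evict 2), frames=[6,4]
Step 7: ref 5 → FAULT (evict 6), frames=[5,4]
Step 8: ref 4 → HIT, frames=[5,4]
Step 9: ref 3 → FAULT (evict 4), frames=[5,3]
Step 10: ref 5 → HIT, frames=[5,3]
Step 11: ref 3 → HIT, frames=[5,3]
Step 12: ref 4 → FAULT (evict 5), frames=[4,3]
Step 13: ref 3 → HIT, frames=[4,3]
Total faults: 7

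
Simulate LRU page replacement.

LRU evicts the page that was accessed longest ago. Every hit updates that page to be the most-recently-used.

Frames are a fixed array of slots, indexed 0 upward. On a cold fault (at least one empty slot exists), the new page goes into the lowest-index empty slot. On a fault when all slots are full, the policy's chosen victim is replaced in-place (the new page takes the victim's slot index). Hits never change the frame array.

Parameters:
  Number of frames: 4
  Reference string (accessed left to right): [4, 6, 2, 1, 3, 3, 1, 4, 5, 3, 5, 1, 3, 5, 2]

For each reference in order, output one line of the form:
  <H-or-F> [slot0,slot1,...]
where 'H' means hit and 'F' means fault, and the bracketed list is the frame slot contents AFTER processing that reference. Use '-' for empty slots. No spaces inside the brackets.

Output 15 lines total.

F [4,-,-,-]
F [4,6,-,-]
F [4,6,2,-]
F [4,6,2,1]
F [3,6,2,1]
H [3,6,2,1]
H [3,6,2,1]
F [3,4,2,1]
F [3,4,5,1]
H [3,4,5,1]
H [3,4,5,1]
H [3,4,5,1]
H [3,4,5,1]
H [3,4,5,1]
F [3,2,5,1]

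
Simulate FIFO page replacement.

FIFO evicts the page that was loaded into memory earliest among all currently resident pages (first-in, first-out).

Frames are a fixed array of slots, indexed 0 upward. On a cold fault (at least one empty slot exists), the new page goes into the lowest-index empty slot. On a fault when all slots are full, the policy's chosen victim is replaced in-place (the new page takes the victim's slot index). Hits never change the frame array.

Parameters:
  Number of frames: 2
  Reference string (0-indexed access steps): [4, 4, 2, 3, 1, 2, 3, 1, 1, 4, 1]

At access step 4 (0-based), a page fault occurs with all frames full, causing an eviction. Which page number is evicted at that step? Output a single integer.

Answer: 2

Derivation:
Step 0: ref 4 -> FAULT, frames=[4,-]
Step 1: ref 4 -> HIT, frames=[4,-]
Step 2: ref 2 -> FAULT, frames=[4,2]
Step 3: ref 3 -> FAULT, evict 4, frames=[3,2]
Step 4: ref 1 -> FAULT, evict 2, frames=[3,1]
At step 4: evicted page 2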